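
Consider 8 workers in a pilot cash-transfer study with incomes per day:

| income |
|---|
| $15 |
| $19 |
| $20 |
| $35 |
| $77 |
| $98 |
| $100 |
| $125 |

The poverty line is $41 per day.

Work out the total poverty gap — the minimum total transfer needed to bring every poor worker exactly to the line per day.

$75

Below the line: $15, $19, $20, $35 (q = 4 of N = 8).
Individual gaps: 41−15 = 26; 41−19 = 22; 41−20 = 21; 41−35 = 6.
Aggregate gap = $75.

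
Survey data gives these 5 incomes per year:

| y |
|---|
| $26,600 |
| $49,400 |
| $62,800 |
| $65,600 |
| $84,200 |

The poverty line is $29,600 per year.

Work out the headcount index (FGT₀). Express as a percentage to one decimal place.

20.0%

1 of the 5 workers have income below $29,600.
H = 1/5 = 20.0%.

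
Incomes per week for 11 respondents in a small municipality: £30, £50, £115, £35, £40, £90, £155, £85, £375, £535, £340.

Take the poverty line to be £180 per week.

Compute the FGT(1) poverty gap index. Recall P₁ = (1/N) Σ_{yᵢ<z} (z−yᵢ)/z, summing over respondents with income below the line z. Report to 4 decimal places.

Below the line: £30, £35, £40, £50, £85, £90, £115, £155 (q = 8 of N = 11).
Gap ratios (z−y)/z: (180−30)/180 = 0.8333; (180−35)/180 = 0.8056; (180−40)/180 = 0.7778; (180−50)/180 = 0.7222; (180−85)/180 = 0.5278; (180−90)/180 = 0.5000; (180−115)/180 = 0.3611; (180−155)/180 = 0.1389.
Sum of shortfalls = 4.666667; P₁ averages over all N: 4.666667 / 11 = 0.4242.

0.4242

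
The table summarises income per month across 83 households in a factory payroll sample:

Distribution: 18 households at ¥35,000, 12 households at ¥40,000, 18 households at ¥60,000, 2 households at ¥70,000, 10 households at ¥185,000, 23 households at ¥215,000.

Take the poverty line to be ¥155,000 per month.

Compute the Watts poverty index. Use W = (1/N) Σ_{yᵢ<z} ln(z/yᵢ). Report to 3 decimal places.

Incomes under z: 18×¥35,000, 12×¥40,000, 18×¥60,000, 2×¥70,000 (q = 50 of N = 83).
Log shortfalls: ln(155000/35000) = 1.4881 (×18); ln(155000/40000) = 1.3545 (×12); ln(155000/60000) = 0.9491 (×18); ln(155000/70000) = 0.7949 (×2).
W = 61.713245 / 83 = 0.744.

0.744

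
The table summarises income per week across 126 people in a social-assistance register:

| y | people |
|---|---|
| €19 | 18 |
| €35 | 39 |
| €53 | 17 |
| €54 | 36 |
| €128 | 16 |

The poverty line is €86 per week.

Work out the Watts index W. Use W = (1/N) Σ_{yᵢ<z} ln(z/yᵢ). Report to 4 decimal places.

0.6922

Below z: 18×€19, 39×€35, 17×€53, 36×€54 (q = 110 of N = 126).
Log shortfalls: ln(86/19) = 1.5099 (×18); ln(86/35) = 0.8990 (×39); ln(86/53) = 0.4841 (×17); ln(86/54) = 0.4654 (×36).
W = 87.221338 / 126 = 0.6922.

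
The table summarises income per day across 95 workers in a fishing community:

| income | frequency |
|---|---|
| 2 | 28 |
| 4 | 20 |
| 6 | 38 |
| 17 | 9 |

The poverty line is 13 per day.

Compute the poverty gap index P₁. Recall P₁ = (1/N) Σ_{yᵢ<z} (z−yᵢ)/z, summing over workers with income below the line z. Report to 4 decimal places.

0.6105

Below the line: 28×2, 20×4, 38×6 (q = 86 of N = 95).
Gap ratios (z−y)/z: (13−2)/13 = 0.8462 (×28); (13−4)/13 = 0.6923 (×20); (13−6)/13 = 0.5385 (×38).
Σ = 58.000000. Dividing by the full population N = 95 gives P₁ = 0.6105.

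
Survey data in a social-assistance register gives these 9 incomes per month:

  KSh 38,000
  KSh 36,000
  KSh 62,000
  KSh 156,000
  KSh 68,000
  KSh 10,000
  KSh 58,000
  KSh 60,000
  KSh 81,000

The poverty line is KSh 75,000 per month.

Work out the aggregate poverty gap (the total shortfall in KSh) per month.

Below z: KSh 10,000, KSh 36,000, KSh 38,000, KSh 58,000, KSh 60,000, KSh 62,000, KSh 68,000 (q = 7 of N = 9).
Individual gaps: 75000−10000 = 65000; 75000−36000 = 39000; 75000−38000 = 37000; 75000−58000 = 17000; 75000−60000 = 15000; 75000−62000 = 13000; 75000−68000 = 7000.
Aggregate gap = KSh 193,000.

KSh 193,000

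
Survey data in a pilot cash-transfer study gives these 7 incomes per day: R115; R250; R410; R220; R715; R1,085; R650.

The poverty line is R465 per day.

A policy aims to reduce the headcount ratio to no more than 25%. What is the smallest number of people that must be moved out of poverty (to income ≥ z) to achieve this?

3

4 of the 7 people are poor, so H = 4/7 = 0.571.
A headcount ratio of at most 25% allows at most ⌊0.25 × 7⌋ = 1 poor people.
So at least 4 − 1 = 3 must be lifted.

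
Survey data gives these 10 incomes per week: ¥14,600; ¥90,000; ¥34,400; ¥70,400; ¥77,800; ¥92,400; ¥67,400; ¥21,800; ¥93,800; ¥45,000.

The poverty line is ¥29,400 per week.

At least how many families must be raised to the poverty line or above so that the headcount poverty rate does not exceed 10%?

1

2 of the 10 families are poor, so H = 2/10 = 0.200.
A headcount ratio of at most 10% allows at most ⌊0.10 × 10⌋ = 1 poor families.
So at least 2 − 1 = 1 must be lifted.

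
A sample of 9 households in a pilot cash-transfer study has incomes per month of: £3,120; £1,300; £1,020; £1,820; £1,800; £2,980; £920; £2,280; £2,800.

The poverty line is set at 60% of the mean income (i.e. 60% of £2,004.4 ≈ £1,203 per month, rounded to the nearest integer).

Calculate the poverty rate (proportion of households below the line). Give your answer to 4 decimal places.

0.2222

2 of the 9 households have income below £1,203.
H = 2/9 = 0.2222.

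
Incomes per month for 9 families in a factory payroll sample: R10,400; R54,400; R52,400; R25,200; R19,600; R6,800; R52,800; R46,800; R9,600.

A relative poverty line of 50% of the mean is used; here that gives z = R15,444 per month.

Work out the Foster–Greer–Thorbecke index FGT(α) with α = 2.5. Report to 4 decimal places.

Below z: R6,800, R9,600, R10,400 (q = 3 of N = 9).
Relative gaps: (15444−6800)/15444 = 0.5597; (15444−9600)/15444 = 0.3784; (15444−10400)/15444 = 0.3266.
Raised to α = 2.5: 0.23436; 0.08808; 0.06096.
Sum = 0.383401; FGT(2.5) = 0.383401 / 9 = 0.0426.

0.0426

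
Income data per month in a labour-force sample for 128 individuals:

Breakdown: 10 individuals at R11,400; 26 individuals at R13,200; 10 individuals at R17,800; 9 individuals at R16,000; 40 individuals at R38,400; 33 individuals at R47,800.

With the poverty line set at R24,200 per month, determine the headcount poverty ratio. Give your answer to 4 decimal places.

55 of the 128 individuals have income below R24,200.
H = 55/128 = 0.4297.

0.4297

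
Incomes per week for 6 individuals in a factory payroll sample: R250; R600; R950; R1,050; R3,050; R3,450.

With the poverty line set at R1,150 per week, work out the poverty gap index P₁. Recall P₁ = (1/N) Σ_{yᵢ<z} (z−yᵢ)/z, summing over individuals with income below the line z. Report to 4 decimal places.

Below z: R250, R600, R950, R1,050 (q = 4 of N = 6).
Gap ratios (z−y)/z: (1150−250)/1150 = 0.7826; (1150−600)/1150 = 0.4783; (1150−950)/1150 = 0.1739; (1150−1050)/1150 = 0.0870.
Sum of shortfalls = 1.521739; P₁ averages over all N: 1.521739 / 6 = 0.2536.

0.2536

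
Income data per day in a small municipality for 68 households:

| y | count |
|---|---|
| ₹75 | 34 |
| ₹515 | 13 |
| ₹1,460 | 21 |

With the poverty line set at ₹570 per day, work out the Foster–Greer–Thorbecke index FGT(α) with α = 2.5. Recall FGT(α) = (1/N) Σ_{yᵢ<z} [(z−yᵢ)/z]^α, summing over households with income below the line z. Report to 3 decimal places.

Below z: 34×₹75, 13×₹515 (q = 47 of N = 68).
Relative gaps: (570−75)/570 = 0.8684 (×34); (570−515)/570 = 0.0965 (×13).
Raised to α = 2.5: 0.70279 (×34); 0.00289 (×13).
Sum = 23.932474; FGT(2.5) = 23.932474 / 68 = 0.352.

0.352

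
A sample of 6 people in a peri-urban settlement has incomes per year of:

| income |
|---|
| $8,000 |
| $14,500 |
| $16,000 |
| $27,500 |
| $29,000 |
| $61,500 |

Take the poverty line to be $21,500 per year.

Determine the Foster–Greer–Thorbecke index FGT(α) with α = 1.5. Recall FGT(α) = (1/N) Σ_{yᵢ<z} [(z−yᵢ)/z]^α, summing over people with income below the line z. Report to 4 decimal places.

Below z: $8,000, $14,500, $16,000 (q = 3 of N = 6).
Gap ratios (z−y)/z: (21500−8000)/21500 = 0.6279; (21500−14500)/21500 = 0.3256; (21500−16000)/21500 = 0.2558.
Raised to α = 1.5: 0.49756; 0.18578; 0.12939.
Sum = 0.812719; FGT(1.5) = 0.812719 / 6 = 0.1355.

0.1355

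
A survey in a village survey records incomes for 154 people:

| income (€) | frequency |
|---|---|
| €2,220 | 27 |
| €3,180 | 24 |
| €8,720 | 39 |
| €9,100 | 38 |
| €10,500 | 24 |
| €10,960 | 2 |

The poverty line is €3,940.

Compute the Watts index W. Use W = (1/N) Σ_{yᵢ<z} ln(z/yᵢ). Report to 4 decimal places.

Incomes under z: 27×€2,220, 24×€3,180 (q = 51 of N = 154).
ln(z/y) terms: ln(3940/2220) = 0.5737 (×27); ln(3940/3180) = 0.2143 (×24).
W = 20.632374 / 154 = 0.1340.

0.1340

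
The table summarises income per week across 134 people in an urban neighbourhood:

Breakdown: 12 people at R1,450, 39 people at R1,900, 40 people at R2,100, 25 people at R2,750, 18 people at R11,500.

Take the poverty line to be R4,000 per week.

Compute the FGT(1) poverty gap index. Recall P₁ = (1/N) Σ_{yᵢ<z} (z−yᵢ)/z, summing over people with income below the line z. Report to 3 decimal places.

0.410

Poor units: 12×R1,450, 39×R1,900, 40×R2,100, 25×R2,750 (q = 116 of N = 134).
Normalized shortfalls: (4000−1450)/4000 = 0.6375 (×12); (4000−1900)/4000 = 0.5250 (×39); (4000−2100)/4000 = 0.4750 (×40); (4000−2750)/4000 = 0.3125 (×25).
Σ = 54.937500. Dividing by the full population N = 134 gives P₁ = 0.410.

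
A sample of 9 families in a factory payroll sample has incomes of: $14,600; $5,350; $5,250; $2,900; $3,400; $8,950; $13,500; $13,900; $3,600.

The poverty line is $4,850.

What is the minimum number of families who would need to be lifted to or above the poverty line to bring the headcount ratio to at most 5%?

Currently q = 3 of N = 9 are below the line (H = 0.333).
A headcount ratio of at most 5% allows at most ⌊0.05 × 9⌋ = 0 poor families.
So at least 3 − 0 = 3 must be lifted.

3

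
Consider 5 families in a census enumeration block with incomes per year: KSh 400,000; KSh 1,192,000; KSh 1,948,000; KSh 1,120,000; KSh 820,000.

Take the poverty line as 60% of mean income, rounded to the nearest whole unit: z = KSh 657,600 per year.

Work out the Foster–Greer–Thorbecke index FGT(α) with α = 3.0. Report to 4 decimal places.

0.0120

Below z: KSh 400,000 (q = 1 of N = 5).
Relative gaps: (657600−400000)/657600 = 0.3917.
Raised to α = 3.0: 0.06011.
Sum = 0.060111; FGT(3.0) = 0.060111 / 5 = 0.0120.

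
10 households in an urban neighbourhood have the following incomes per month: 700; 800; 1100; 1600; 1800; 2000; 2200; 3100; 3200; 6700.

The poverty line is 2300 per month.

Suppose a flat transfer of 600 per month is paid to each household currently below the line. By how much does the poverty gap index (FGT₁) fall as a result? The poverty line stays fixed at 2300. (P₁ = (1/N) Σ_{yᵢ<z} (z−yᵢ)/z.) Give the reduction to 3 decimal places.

Before: below the line — 700, 800, 1100, 1600, 1800, 2000, 2200; poverty gap index (FGT₁) = 0.25652.
After the 600 transfer: below the line — 1300, 1400, 1700, 2200; poverty gap index (FGT₁) = 0.11304.
Reduction = 0.25652 − 0.11304 = 0.143.

0.143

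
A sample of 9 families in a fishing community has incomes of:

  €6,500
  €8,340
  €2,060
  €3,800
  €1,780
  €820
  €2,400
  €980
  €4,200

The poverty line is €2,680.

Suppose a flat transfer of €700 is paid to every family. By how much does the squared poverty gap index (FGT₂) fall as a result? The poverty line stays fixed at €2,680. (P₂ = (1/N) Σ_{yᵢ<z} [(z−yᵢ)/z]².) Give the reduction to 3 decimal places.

0.081

Before: below the line — €820, €980, €1,780, €2,060, €2,400; squared poverty gap index (FGT₂) = 0.11792.
After the €700 transfer: below the line — €1,520, €1,680, €2,480; squared poverty gap index (FGT₂) = 0.03691.
Reduction = 0.11792 − 0.03691 = 0.081.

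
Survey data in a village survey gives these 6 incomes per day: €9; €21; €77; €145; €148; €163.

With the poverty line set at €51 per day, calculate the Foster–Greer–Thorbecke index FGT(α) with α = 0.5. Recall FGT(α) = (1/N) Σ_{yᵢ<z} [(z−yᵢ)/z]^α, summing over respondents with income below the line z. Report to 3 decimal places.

0.279

Poor units: €9, €21 (q = 2 of N = 6).
Relative gaps: (51−9)/51 = 0.8235; (51−21)/51 = 0.5882.
Raised to α = 0.5: 0.90749; 0.76696.
Sum = 1.674450; FGT(0.5) = 1.674450 / 6 = 0.279.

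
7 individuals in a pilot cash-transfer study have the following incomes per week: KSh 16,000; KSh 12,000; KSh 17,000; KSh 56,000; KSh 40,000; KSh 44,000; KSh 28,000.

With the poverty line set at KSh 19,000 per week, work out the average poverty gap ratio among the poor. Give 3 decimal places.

Incomes under z: KSh 12,000, KSh 16,000, KSh 17,000 (q = 3 of N = 7).
Shortfall ratios (z−y)/z: 0.3684, 0.1579, 0.1053; sum = 0.631579.
I averages over the q = 3 poor units only: 0.631579 / 3 = 0.211.

0.211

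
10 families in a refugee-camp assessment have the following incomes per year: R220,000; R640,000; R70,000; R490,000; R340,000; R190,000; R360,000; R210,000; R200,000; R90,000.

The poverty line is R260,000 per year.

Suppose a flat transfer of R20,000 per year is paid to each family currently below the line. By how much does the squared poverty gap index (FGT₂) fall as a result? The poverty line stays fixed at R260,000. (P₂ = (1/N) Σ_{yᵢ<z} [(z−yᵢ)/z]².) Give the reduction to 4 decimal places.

0.0308

Before: below the line — R70,000, R90,000, R190,000, R200,000, R210,000, R220,000; squared poverty gap index (FGT₂) = 0.114793.
After the R20,000 transfer: below the line — R90,000, R110,000, R210,000, R220,000, R230,000, R240,000; squared poverty gap index (FGT₂) = 0.084024.
Reduction = 0.114793 − 0.084024 = 0.0308.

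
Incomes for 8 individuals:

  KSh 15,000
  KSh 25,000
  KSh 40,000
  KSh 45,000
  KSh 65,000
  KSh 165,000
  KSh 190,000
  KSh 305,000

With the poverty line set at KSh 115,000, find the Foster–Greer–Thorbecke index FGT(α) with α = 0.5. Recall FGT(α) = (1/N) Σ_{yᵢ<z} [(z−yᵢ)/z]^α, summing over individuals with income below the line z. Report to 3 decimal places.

Incomes under z: KSh 15,000, KSh 25,000, KSh 40,000, KSh 45,000, KSh 65,000 (q = 5 of N = 8).
Shortfall ratios: (115000−15000)/115000 = 0.8696; (115000−25000)/115000 = 0.7826; (115000−40000)/115000 = 0.6522; (115000−45000)/115000 = 0.6087; (115000−65000)/115000 = 0.4348.
Raised to α = 0.5: 0.93250; 0.88465; 0.80757; 0.78019; 0.65938.
Sum = 4.064299; FGT(0.5) = 4.064299 / 8 = 0.508.

0.508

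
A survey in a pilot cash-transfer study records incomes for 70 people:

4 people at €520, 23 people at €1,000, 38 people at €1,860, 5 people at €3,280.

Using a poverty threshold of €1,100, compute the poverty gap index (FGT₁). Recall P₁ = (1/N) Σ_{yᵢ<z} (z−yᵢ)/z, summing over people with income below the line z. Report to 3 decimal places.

Below z: 4×€520, 23×€1,000 (q = 27 of N = 70).
Relative gaps: (1100−520)/1100 = 0.5273 (×4); (1100−1000)/1100 = 0.0909 (×23).
Sum of shortfalls = 4.200000; P₁ averages over all N: 4.200000 / 70 = 0.060.

0.060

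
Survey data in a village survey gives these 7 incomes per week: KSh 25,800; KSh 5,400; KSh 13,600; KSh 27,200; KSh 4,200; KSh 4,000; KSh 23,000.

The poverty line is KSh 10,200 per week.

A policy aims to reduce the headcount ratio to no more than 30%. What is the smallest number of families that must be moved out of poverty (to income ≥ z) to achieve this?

Currently q = 3 of N = 7 are below the line (H = 0.429).
A headcount ratio of at most 30% allows at most ⌊0.30 × 7⌋ = 2 poor families.
So at least 3 − 2 = 1 must be lifted.

1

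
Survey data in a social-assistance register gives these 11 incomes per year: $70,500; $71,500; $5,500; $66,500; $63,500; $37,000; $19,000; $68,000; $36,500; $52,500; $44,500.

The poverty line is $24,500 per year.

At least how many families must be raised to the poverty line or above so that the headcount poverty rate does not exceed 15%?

2 of the 11 families are poor, so H = 2/11 = 0.182.
A headcount ratio of at most 15% allows at most ⌊0.15 × 11⌋ = 1 poor families.
So at least 2 − 1 = 1 must be lifted.

1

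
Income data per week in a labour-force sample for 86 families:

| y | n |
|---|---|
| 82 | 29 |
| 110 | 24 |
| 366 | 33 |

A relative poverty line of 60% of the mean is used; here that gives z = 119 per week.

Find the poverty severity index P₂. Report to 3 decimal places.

Incomes under z: 29×82, 24×110 (q = 53 of N = 86).
Gap ratios (z−y)/z: (119−82)/119 = 0.3109 (×29); (119−110)/119 = 0.0756 (×24).
Squared: 0.0967 (×29); 0.0057 (×24).
Sum = 2.940823; P₂ = 2.940823 / 86 = 0.034.

0.034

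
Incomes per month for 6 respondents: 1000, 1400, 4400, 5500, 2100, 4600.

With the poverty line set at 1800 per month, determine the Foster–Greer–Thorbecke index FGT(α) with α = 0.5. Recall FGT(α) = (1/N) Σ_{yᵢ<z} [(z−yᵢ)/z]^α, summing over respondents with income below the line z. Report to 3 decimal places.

0.190

Poor units: 1000, 1400 (q = 2 of N = 6).
Shortfall ratios: (1800−1000)/1800 = 0.4444; (1800−1400)/1800 = 0.2222.
Raised to α = 0.5: 0.66667; 0.47140.
Sum = 1.138071; FGT(0.5) = 1.138071 / 6 = 0.190.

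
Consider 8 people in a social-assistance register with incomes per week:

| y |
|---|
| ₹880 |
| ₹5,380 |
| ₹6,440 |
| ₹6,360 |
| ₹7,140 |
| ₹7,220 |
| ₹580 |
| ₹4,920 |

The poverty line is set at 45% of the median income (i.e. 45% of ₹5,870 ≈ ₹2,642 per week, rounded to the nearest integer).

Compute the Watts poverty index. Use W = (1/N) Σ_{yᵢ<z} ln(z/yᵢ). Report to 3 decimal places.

0.327

Below z: ₹580, ₹880 (q = 2 of N = 8).
ln(z/y) terms: ln(2642/580) = 1.5163; ln(2642/880) = 1.0994.
W = 2.615633 / 8 = 0.327.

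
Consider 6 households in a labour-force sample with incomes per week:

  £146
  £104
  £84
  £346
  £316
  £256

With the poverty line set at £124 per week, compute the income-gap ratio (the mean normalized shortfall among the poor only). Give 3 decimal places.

Incomes under z: £84, £104 (q = 2 of N = 6).
Relative gaps: 0.3226, 0.1613; sum = 0.483871.
I averages over the q = 2 poor units only: 0.483871 / 2 = 0.242.

0.242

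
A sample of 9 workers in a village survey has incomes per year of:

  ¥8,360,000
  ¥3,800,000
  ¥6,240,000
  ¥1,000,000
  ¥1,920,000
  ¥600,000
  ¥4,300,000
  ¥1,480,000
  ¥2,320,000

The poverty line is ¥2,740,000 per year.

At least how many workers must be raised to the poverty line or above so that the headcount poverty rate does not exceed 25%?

Currently q = 5 of N = 9 are below the line (H = 0.556).
A headcount ratio of at most 25% allows at most ⌊0.25 × 9⌋ = 2 poor workers.
So at least 5 − 2 = 3 must be lifted.

3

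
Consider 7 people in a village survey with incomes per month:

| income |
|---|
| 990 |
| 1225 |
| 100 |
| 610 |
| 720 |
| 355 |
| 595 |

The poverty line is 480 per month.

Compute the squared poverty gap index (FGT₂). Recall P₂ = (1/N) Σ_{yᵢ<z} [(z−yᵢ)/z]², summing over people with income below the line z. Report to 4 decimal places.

0.0992

Below the line: 100, 355 (q = 2 of N = 7).
Relative gaps: (480−100)/480 = 0.7917; (480−355)/480 = 0.2604.
Squared: 0.6267; 0.0678.
Sum = 0.694553; P₂ = 0.694553 / 7 = 0.0992.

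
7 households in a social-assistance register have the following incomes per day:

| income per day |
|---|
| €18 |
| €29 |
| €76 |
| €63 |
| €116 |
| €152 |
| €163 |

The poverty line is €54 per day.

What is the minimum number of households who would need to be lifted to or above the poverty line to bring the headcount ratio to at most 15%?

1

2 of the 7 households are poor, so H = 2/7 = 0.286.
A headcount ratio of at most 15% allows at most ⌊0.15 × 7⌋ = 1 poor households.
So at least 2 − 1 = 1 must be lifted.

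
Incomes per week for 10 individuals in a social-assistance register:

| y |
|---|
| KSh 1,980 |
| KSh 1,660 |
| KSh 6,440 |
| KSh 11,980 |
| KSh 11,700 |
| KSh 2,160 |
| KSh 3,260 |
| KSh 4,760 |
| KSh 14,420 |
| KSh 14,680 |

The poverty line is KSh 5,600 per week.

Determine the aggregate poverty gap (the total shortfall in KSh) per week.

Below the line: KSh 1,660, KSh 1,980, KSh 2,160, KSh 3,260, KSh 4,760 (q = 5 of N = 10).
Individual gaps: 5600−1660 = 3940; 5600−1980 = 3620; 5600−2160 = 3440; 5600−3260 = 2340; 5600−4760 = 840.
Aggregate gap = KSh 14,180.

KSh 14,180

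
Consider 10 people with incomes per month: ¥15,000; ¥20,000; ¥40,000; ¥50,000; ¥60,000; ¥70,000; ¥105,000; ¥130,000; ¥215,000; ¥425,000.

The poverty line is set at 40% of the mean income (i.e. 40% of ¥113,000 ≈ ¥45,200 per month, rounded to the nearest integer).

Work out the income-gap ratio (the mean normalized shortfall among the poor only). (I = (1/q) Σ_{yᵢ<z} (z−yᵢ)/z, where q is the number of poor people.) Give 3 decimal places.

Below the line: ¥15,000, ¥20,000, ¥40,000 (q = 3 of N = 10).
Relative gaps: 0.6681, 0.5575, 0.1150; sum = 1.340708.
The income-gap ratio divides by q (the poor only): 1.340708 / 3 = 0.447.

0.447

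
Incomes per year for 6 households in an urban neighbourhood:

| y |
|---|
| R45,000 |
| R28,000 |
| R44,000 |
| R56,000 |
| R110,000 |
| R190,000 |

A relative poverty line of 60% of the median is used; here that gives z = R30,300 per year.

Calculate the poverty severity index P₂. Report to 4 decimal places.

0.0010

Incomes under z: R28,000 (q = 1 of N = 6).
Shortfall ratios: (30300−28000)/30300 = 0.0759.
Squared: 0.0058.
Sum = 0.005762; P₂ = 0.005762 / 6 = 0.0010.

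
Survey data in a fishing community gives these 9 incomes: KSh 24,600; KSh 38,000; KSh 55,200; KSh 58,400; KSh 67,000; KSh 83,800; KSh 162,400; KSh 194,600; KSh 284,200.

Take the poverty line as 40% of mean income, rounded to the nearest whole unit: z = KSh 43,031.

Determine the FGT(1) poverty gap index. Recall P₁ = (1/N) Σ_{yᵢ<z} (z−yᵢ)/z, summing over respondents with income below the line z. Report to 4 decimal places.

Below z: KSh 24,600, KSh 38,000 (q = 2 of N = 9).
Normalized shortfalls: (43031−24600)/43031 = 0.4283; (43031−38000)/43031 = 0.1169.
Σ = 0.545235. Dividing by the full population N = 9 gives P₁ = 0.0606.

0.0606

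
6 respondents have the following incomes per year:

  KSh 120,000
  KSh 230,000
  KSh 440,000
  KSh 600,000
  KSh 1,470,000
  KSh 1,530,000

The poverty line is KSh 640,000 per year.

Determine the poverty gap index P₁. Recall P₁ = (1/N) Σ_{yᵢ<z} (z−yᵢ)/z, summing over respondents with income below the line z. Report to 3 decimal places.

Below the line: KSh 120,000, KSh 230,000, KSh 440,000, KSh 600,000 (q = 4 of N = 6).
Shortfall ratios: (640000−120000)/640000 = 0.8125; (640000−230000)/640000 = 0.6406; (640000−440000)/640000 = 0.3125; (640000−600000)/640000 = 0.0625.
Sum of shortfalls = 1.828125; P₁ averages over all N: 1.828125 / 6 = 0.305.

0.305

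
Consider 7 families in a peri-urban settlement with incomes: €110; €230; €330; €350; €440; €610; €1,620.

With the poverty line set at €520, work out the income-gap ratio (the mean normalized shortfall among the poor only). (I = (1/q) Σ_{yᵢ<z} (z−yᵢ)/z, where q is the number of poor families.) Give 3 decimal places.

Below the line: €110, €230, €330, €350, €440 (q = 5 of N = 7).
Relative gaps: 0.7885, 0.5577, 0.3654, 0.3269, 0.1538; sum = 2.192308.
I averages over the q = 5 poor units only: 2.192308 / 5 = 0.438.

0.438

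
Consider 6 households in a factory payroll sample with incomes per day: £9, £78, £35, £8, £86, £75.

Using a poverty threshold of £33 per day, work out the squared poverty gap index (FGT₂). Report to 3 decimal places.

Poor units: £8, £9 (q = 2 of N = 6).
Gap ratios (z−y)/z: (33−8)/33 = 0.7576; (33−9)/33 = 0.7273.
Squared: 0.5739; 0.5289.
Sum = 1.102847; P₂ = 1.102847 / 6 = 0.184.

0.184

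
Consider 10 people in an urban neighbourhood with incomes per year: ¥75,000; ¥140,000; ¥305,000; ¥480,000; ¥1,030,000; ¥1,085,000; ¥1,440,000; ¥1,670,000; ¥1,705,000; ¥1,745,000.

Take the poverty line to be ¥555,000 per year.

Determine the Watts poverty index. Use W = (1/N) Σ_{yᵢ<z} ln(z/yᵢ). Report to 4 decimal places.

Below the line: ¥75,000, ¥140,000, ¥305,000, ¥480,000 (q = 4 of N = 10).
ln(z/y) terms: ln(555000/75000) = 2.0015; ln(555000/140000) = 1.3773; ln(555000/305000) = 0.5987; ln(555000/480000) = 0.1452.
W = 4.122644 / 10 = 0.4123.

0.4123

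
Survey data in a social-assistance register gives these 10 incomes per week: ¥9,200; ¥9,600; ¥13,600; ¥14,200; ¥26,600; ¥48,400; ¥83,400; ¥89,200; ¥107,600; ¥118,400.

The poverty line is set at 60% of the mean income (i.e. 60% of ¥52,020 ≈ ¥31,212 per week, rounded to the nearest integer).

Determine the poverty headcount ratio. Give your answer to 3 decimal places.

0.500

5 of the 10 individuals have income below ¥31,212.
H = 5/10 = 0.500.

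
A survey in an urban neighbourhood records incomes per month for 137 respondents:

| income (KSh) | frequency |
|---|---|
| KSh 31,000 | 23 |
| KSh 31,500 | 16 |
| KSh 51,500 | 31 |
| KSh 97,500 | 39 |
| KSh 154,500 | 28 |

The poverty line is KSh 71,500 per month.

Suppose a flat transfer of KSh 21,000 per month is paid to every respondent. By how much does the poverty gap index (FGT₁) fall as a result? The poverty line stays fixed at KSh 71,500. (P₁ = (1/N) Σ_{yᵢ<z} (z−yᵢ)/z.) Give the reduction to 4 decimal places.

Before: below the line — 23×KSh 31,000, 16×KSh 31,500, 31×KSh 51,500; poverty gap index (FGT₁) = 0.223725.
After the KSh 21,000 transfer: below the line — 23×KSh 52,000, 16×KSh 52,500; poverty gap index (FGT₁) = 0.076821.
Reduction = 0.223725 − 0.076821 = 0.1469.

0.1469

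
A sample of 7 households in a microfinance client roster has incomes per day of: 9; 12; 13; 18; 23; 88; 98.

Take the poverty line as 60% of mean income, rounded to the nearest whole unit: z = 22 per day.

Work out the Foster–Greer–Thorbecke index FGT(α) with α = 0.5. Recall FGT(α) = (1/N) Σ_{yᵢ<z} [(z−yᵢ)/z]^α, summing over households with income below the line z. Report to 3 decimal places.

0.358

Incomes under z: 9, 12, 13, 18 (q = 4 of N = 7).
Gap ratios (z−y)/z: (22−9)/22 = 0.5909; (22−12)/22 = 0.4545; (22−13)/22 = 0.4091; (22−18)/22 = 0.1818.
Raised to α = 0.5: 0.76871; 0.67420; 0.63960; 0.42640.
Sum = 2.508910; FGT(0.5) = 2.508910 / 7 = 0.358.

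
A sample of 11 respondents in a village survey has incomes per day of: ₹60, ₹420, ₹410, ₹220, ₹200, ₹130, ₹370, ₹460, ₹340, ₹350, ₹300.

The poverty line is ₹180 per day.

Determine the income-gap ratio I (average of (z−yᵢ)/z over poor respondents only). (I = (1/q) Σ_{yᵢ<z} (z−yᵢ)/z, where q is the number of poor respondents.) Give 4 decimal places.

0.4722

Below z: ₹60, ₹130 (q = 2 of N = 11).
Shortfall ratios (z−y)/z: 0.6667, 0.2778; sum = 0.944444.
I averages over the q = 2 poor units only: 0.944444 / 2 = 0.4722.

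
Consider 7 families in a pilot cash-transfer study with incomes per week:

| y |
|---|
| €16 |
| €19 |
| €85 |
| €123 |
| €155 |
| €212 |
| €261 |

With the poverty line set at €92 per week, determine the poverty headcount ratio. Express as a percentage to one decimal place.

42.9%

3 of the 7 families have income below €92.
H = 3/7 = 42.9%.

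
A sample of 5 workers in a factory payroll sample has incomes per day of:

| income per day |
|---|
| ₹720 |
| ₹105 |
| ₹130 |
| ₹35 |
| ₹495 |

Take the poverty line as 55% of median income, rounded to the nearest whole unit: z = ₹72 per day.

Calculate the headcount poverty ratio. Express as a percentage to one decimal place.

1 of the 5 workers have income below ₹72.
H = 1/5 = 20.0%.

20.0%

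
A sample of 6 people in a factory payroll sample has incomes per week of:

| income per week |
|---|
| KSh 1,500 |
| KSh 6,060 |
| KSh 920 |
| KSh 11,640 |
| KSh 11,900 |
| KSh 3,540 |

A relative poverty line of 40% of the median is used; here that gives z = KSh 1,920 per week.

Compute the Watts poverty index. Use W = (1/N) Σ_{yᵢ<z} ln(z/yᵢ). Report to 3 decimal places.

0.164

Poor units: KSh 920, KSh 1,500 (q = 2 of N = 6).
Log shortfalls: ln(1920/920) = 0.7357; ln(1920/1500) = 0.2469.
W = 0.982567 / 6 = 0.164.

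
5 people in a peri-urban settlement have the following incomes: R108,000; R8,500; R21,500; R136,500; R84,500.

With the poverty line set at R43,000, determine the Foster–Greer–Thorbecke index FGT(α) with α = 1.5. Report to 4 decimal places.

0.2144

Below z: R8,500, R21,500 (q = 2 of N = 5).
Normalized shortfalls: (43000−8500)/43000 = 0.8023; (43000−21500)/43000 = 0.5000.
Raised to α = 1.5: 0.71866; 0.35355.
Sum = 1.072218; FGT(1.5) = 1.072218 / 5 = 0.2144.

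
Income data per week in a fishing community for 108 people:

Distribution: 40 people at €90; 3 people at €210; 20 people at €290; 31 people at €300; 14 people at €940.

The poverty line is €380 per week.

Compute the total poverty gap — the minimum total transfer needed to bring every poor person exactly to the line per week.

Incomes under z: 40×€90, 3×€210, 20×€290, 31×€300 (q = 94 of N = 108).
Individual gaps: 40×(380−90) = 11600; 3×(380−210) = 510; 20×(380−290) = 1800; 31×(380−300) = 2480.
Aggregate gap = €16,390.

€16,390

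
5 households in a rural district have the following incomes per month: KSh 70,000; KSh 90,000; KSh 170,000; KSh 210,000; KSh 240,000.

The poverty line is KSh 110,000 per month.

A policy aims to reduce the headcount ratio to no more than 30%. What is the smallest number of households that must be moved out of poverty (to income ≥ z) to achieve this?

1

2 of the 5 households are poor, so H = 2/5 = 0.400.
A headcount ratio of at most 30% allows at most ⌊0.30 × 5⌋ = 1 poor households.
So at least 2 − 1 = 1 must be lifted.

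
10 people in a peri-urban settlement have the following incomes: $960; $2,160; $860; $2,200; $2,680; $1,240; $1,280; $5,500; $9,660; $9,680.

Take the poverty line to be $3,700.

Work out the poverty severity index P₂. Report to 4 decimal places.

Poor units: $860, $960, $1,240, $1,280, $2,160, $2,200, $2,680 (q = 7 of N = 10).
Gap ratios (z−y)/z: (3700−860)/3700 = 0.7676; (3700−960)/3700 = 0.7405; (3700−1240)/3700 = 0.6649; (3700−1280)/3700 = 0.6541; (3700−2160)/3700 = 0.4162; (3700−2200)/3700 = 0.4054; (3700−2680)/3700 = 0.2757.
Squared: 0.5892; 0.5484; 0.4420; 0.4278; 0.1732; 0.1644; 0.0760.
Sum = 2.420979; P₂ = 2.420979 / 10 = 0.2421.

0.2421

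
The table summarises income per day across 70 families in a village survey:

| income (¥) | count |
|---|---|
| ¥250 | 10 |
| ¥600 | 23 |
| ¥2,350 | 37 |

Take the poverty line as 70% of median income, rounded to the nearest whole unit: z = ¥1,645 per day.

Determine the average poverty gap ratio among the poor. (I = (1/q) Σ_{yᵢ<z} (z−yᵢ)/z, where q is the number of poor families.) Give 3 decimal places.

0.700

Poor units: 10×¥250, 23×¥600 (q = 33 of N = 70).
Shortfall ratios (z−y)/z: 0.8480 (×10), 0.6353 (×23); sum = 23.091185.
I averages over the q = 33 poor units only: 23.091185 / 33 = 0.700.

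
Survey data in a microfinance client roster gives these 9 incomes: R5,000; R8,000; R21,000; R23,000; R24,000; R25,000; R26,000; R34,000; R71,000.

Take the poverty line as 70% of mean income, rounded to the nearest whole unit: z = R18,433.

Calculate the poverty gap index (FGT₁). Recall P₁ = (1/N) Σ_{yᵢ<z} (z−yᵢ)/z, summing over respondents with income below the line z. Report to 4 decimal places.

Poor units: R5,000, R8,000 (q = 2 of N = 9).
Relative gaps: (18433−5000)/18433 = 0.7287; (18433−8000)/18433 = 0.5660.
Σ = 1.294743. Dividing by the full population N = 9 gives P₁ = 0.1439.

0.1439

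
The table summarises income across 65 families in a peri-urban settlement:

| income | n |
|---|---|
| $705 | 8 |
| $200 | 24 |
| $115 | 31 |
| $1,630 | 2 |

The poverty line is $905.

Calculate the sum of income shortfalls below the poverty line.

$43,010

Poor units: 31×$115, 24×$200, 8×$705 (q = 63 of N = 65).
Individual gaps: 31×(905−115) = 24490; 24×(905−200) = 16920; 8×(905−705) = 1600.
Aggregate gap = $43,010.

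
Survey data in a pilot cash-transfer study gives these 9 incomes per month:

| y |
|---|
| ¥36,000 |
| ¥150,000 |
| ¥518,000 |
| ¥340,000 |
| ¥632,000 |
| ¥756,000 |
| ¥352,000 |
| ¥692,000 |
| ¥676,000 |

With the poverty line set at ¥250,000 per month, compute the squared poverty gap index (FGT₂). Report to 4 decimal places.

Poor units: ¥36,000, ¥150,000 (q = 2 of N = 9).
Normalized shortfalls: (250000−36000)/250000 = 0.8560; (250000−150000)/250000 = 0.4000.
Squared: 0.7327; 0.1600.
Sum = 0.892736; P₂ = 0.892736 / 9 = 0.0992.

0.0992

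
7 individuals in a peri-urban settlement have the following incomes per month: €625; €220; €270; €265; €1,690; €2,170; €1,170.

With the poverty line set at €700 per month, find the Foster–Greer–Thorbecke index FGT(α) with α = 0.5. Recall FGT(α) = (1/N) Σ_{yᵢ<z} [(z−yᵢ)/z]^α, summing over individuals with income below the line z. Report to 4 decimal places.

0.3896

Incomes under z: €220, €265, €270, €625 (q = 4 of N = 7).
Shortfall ratios: (700−220)/700 = 0.6857; (700−265)/700 = 0.6214; (700−270)/700 = 0.6143; (700−625)/700 = 0.1071.
Raised to α = 0.5: 0.82808; 0.78831; 0.78376; 0.32733.
Sum = 2.727477; FGT(0.5) = 2.727477 / 7 = 0.3896.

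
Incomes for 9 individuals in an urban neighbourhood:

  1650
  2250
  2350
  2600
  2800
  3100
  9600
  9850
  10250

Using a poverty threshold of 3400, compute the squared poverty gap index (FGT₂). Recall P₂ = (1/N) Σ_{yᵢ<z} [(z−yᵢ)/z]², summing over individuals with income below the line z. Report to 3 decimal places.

Below the line: 1650, 2250, 2350, 2600, 2800, 3100 (q = 6 of N = 9).
Normalized shortfalls: (3400−1650)/3400 = 0.5147; (3400−2250)/3400 = 0.3382; (3400−2350)/3400 = 0.3088; (3400−2600)/3400 = 0.2353; (3400−2800)/3400 = 0.1765; (3400−3100)/3400 = 0.0882.
Squared: 0.2649; 0.1144; 0.0954; 0.0554; 0.0311; 0.0078.
Sum = 0.568988; P₂ = 0.568988 / 9 = 0.063.

0.063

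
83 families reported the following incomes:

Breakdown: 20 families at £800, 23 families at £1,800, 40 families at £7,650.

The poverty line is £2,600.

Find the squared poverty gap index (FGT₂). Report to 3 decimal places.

Below the line: 20×£800, 23×£1,800 (q = 43 of N = 83).
Gap ratios (z−y)/z: (2600−800)/2600 = 0.6923 (×20); (2600−1800)/2600 = 0.3077 (×23).
Squared: 0.4793 (×20); 0.0947 (×23).
Sum = 11.763314; P₂ = 11.763314 / 83 = 0.142.

0.142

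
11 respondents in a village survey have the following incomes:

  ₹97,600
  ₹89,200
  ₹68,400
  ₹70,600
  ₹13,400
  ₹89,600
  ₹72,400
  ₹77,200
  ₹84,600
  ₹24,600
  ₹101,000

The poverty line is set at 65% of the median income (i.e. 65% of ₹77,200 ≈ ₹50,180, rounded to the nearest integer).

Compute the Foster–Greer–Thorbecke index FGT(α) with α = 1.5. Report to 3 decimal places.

Below the line: ₹13,400, ₹24,600 (q = 2 of N = 11).
Relative gaps: (50180−13400)/50180 = 0.7330; (50180−24600)/50180 = 0.5098.
Raised to α = 1.5: 0.62751; 0.36396.
Sum = 0.991472; FGT(1.5) = 0.991472 / 11 = 0.090.

0.090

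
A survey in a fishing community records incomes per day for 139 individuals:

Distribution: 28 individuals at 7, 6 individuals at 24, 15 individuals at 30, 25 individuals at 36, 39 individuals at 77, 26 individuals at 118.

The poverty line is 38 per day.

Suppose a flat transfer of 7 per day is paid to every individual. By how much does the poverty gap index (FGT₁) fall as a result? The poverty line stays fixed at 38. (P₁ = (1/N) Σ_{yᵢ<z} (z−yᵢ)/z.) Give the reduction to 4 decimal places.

0.0744

Before: below the line — 28×7, 6×24, 15×30, 25×36; poverty gap index (FGT₁) = 0.212420.
After the 7 transfer: below the line — 28×14, 6×31, 15×37; poverty gap index (FGT₁) = 0.138016.
Reduction = 0.212420 − 0.138016 = 0.0744.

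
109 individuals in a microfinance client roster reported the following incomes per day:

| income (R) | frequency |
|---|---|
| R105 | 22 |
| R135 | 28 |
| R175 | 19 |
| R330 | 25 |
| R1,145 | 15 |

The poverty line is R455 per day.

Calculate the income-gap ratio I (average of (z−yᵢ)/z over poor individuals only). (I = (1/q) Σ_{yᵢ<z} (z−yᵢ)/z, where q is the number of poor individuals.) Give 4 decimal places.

0.5870

Incomes under z: 22×R105, 28×R135, 19×R175, 25×R330 (q = 94 of N = 109).
Relative gaps: 0.7692 (×22), 0.7033 (×28), 0.6154 (×19), 0.2747 (×25); sum = 55.175824.
I averages over the q = 94 poor units only: 55.175824 / 94 = 0.5870.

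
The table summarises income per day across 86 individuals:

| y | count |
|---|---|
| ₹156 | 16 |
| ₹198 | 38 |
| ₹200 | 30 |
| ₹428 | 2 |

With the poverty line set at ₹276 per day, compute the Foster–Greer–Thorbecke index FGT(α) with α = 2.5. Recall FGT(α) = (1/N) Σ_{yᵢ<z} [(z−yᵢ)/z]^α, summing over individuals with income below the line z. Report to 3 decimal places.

Below the line: 16×₹156, 38×₹198, 30×₹200 (q = 84 of N = 86).
Gap ratios (z−y)/z: (276−156)/276 = 0.4348 (×16); (276−198)/276 = 0.2826 (×38); (276−200)/276 = 0.2754 (×30).
Raised to α = 2.5: 0.12465 (×16); 0.04246 (×38); 0.03979 (×30).
Sum = 4.801431; FGT(2.5) = 4.801431 / 86 = 0.056.

0.056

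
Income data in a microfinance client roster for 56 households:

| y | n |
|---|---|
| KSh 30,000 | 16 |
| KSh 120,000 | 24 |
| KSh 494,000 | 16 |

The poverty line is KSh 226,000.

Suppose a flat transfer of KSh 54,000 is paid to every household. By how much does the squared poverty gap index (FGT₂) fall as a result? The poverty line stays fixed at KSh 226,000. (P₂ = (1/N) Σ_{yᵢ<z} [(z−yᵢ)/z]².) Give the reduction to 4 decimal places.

0.1737

Before: below the line — 16×KSh 30,000, 24×KSh 120,000; squared poverty gap index (FGT₂) = 0.309175.
After the KSh 54,000 transfer: below the line — 16×KSh 84,000, 24×KSh 174,000; squared poverty gap index (FGT₂) = 0.135484.
Reduction = 0.309175 − 0.135484 = 0.1737.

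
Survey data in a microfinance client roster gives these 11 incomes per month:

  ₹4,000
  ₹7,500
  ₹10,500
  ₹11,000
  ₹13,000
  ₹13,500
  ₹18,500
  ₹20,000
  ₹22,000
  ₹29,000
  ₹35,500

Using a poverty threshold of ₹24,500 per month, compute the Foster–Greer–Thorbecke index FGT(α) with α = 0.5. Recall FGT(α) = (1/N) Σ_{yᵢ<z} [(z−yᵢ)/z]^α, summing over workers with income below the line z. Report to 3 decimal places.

0.531

Poor units: ₹4,000, ₹7,500, ₹10,500, ₹11,000, ₹13,000, ₹13,500, ₹18,500, ₹20,000, ₹22,000 (q = 9 of N = 11).
Shortfall ratios: (24500−4000)/24500 = 0.8367; (24500−7500)/24500 = 0.6939; (24500−10500)/24500 = 0.5714; (24500−11000)/24500 = 0.5510; (24500−13000)/24500 = 0.4694; (24500−13500)/24500 = 0.4490; (24500−18500)/24500 = 0.2449; (24500−20000)/24500 = 0.1837; (24500−22000)/24500 = 0.1020.
Raised to α = 0.5: 0.91473; 0.83299; 0.75593; 0.74231; 0.68512; 0.67006; 0.49487; 0.42857; 0.31944.
Sum = 5.844021; FGT(0.5) = 5.844021 / 11 = 0.531.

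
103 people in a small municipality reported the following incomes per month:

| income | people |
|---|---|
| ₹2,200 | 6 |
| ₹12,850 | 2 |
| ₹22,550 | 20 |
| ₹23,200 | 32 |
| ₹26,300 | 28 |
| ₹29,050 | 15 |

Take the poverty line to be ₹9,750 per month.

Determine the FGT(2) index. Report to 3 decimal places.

0.035

Incomes under z: 6×₹2,200 (q = 6 of N = 103).
Relative gaps: (9750−2200)/9750 = 0.7744 (×6).
Squared: 0.5996 (×6).
Sum = 3.597791; P₂ = 3.597791 / 103 = 0.035.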